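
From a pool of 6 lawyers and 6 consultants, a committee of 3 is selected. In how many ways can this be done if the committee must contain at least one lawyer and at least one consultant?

Total 3-person selections from all 12: C(12,3) = 220.
Selections missing a whole group: no lawyers → C(6,3) = 20; no consultants → C(6,3) = 20.
Both groups omitted at once is impossible, so 220 − 40 = 180.

180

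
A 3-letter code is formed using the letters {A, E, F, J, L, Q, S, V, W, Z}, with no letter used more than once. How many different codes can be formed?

This is a permutation of 3 out of 10: P(10,3) = 10!/7!.
10 × 9 × 8 = 720.

720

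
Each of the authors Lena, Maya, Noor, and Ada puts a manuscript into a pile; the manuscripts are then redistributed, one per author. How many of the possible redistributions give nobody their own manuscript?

9

Count assignments avoiding every fixed point. For any j of the 4 authors fixed to their own manuscript, the other 4−j can be arranged in (4−j)! ways.
By inclusion–exclusion this is Σ_{j=0}^{4} (−1)^j C(4,j)·(4−j)!.
Computing: 24 − 24 + 12 − 4 + 1 = 9.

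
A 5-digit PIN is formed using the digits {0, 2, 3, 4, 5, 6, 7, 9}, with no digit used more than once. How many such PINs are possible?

Choose and order 5 of the 8 symbols: the first digit has 8 options, the next 7, and so on down to 4.
8 × 7 × 6 × 5 × 4 = 6720.

6720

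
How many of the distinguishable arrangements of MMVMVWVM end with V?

With the last slot taken by V, it remains to arrange the other 7 letters (MMMVWVM).
Those 7 letters have M appearing 4 times and V appearing twice, giving (7)!/(4!·2!) = 105.

105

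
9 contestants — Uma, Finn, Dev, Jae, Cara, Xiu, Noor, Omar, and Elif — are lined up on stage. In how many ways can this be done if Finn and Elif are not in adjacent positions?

282240

There are 9! = 362880 arrangements in all. If Finn and Elif are adjacent, merging them into one block gives 2·(8)! = 80640 arrangements.
So 362880 − 80640 = 282240 arrangements keep them apart.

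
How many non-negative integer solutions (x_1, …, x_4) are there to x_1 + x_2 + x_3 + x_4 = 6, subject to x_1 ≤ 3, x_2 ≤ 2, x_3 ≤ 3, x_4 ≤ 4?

40

Without the upper bounds there are C(9,3) = 84 ways to split 6 among 4 variables.
Subtract solutions that violate a single cap (substitute x_i' = x_i − (cap_i+1)): x_1 ≥ 4 gives C(5,3) = 10; x_2 ≥ 3 gives C(6,3) = 20; x_3 ≥ 4 gives C(5,3) = 10; x_4 ≥ 5 gives C(4,3) = 4. Together 44.
No two caps can be exceeded simultaneously, so the pair terms are all 0.
By inclusion–exclusion the count is 84 − 44 + 0 = 40.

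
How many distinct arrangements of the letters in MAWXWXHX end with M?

420

With the last slot taken by M, it remains to arrange the other 7 letters (AWXWXHX).
Those 7 letters have W appearing twice and X appearing 3 times, giving (7)!/(3!·2!) = 420.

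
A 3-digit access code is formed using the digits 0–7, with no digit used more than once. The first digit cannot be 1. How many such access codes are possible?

The first digit has 8−1 = 7 choices (anything except 1).
The remaining 2 digits are filled from the other 7 symbols without repetition: 7 × 6 = 42.
Total: 7 × 42 = 294.

294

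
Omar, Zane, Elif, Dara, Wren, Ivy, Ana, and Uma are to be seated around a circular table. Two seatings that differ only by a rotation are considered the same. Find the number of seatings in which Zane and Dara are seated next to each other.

1440

Treat {Zane, Dara} as one unit (2 internal orders) and seat the resulting 7 units around the table: (6)! circular arrangements.
So 2 × (6)! = 2 × 720 = 1440.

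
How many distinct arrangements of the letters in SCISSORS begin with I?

210

With the first slot taken by I, it remains to arrange the other 7 letters (SCSSORS).
Those 7 letters have S appearing 4 times, giving (7)!/(4!) = 210.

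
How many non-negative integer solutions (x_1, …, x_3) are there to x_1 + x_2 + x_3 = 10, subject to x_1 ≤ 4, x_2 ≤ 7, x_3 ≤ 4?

19

By stars and bars, unrestricted non-negative solutions to x_1+…+x_3 = 10 number C(10+2,2) = 66.
Subtract solutions that violate a single cap (substitute x_i' = x_i − (cap_i+1)): x_1 ≥ 5 gives C(7,2) = 21; x_2 ≥ 8 gives C(4,2) = 6; x_3 ≥ 5 gives C(7,2) = 21. Together 48.
Add back pairs where two caps are both exceeded: 0 + 1 + 0 = 1.
By inclusion–exclusion the count is 66 − 48 + 1 = 19.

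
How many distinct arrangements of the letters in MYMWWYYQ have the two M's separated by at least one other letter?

There are 8!/(3!·2!·2!) = 1680 arrangements of MYMWWYYQ in total.
Arrangements with the M's together: treat MM as one letter, giving (7)!/(3!·2!) = 420.
Hence 1680 − 420 = 1260.

1260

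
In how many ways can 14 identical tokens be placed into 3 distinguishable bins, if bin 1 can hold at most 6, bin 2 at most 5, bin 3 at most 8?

Ignoring the caps, the number of non-negative solutions to x_1+…+x_3 = 14 is C(16,2) = 120.
Subtract solutions that violate a single cap (substitute x_i' = x_i − (cap_i+1)): x_1 ≥ 7 gives C(9,2) = 36; x_2 ≥ 6 gives C(10,2) = 45; x_3 ≥ 9 gives C(7,2) = 21. Together 102.
Add back pairs where two caps are both exceeded: 3 + 0 + 0 = 3.
By inclusion–exclusion the count is 120 − 102 + 3 = 21.

21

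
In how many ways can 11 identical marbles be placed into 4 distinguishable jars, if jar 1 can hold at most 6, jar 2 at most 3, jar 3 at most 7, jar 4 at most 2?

65

Without the upper bounds there are C(14,3) = 364 ways to split 11 among 4 jars.
Subtract solutions that violate a single cap (substitute x_i' = x_i − (cap_i+1)): x_1 ≥ 7 gives C(7,3) = 35; x_2 ≥ 4 gives C(10,3) = 120; x_3 ≥ 8 gives C(6,3) = 20; x_4 ≥ 3 gives C(11,3) = 165. Together 340.
Add back pairs where two caps are both exceeded: 1 + 0 + 4 + 0 + 35 + 1 = 41.
By inclusion–exclusion the count is 364 − 340 + 41 = 65.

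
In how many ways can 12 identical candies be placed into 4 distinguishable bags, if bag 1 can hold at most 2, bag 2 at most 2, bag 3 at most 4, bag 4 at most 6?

Without the upper bounds there are C(15,3) = 455 ways to split 12 among 4 bags.
Subtract solutions that violate a single cap (substitute x_i' = x_i − (cap_i+1)): x_1 ≥ 3 gives C(12,3) = 220; x_2 ≥ 3 gives C(12,3) = 220; x_3 ≥ 5 gives C(10,3) = 120; x_4 ≥ 7 gives C(8,3) = 56. Together 616.
Add back pairs where two caps are both exceeded: 84 + 35 + 10 + 35 + 10 + 1 = 175.
Subtract triples: 4 + 0 + 0 + 0 = 4.
By inclusion–exclusion the count is 455 − 616 + 175 − 4 = 10.

10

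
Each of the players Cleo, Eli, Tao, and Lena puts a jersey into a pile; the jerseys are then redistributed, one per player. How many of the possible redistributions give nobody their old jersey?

This is the derangement count D_4: permutations of 4 items with no fixed point.
By inclusion–exclusion this is Σ_{j=0}^{4} (−1)^j C(4,j)·(4−j)!.
Computing: 24 − 24 + 12 − 4 + 1 = 9.

9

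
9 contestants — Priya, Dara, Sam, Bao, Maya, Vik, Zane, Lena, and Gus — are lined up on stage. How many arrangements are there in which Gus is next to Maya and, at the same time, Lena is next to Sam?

Treat {Gus,Maya} as one block (2 orders) and {Lena,Sam} as another (2 orders).
That leaves 7 units to arrange: 2 × 2 × 7! = 4 × 5040 = 20160.

20160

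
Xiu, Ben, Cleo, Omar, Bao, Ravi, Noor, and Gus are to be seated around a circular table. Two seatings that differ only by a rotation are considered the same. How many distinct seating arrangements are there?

Seat Xiu anywhere (absorbing the rotational symmetry), then permute the other 7: (7)! = 5040.

5040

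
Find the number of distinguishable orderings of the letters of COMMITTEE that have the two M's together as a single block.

10080

Treat the 2 copies of M as a single block. The multiset to arrange is then {MM, C, E, E, I, O, T, T}, 8 items in all.
That gives (8)!/(2!·2!) = 10080 arrangements.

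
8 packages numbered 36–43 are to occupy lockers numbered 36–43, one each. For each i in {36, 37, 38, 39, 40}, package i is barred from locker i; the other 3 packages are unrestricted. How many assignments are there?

Let Aᵢ (for 36 ≤ i ≤ 40) be the placements that put package i in its forbidden locker. Any j of these fix j positions, leaving (8−j)! ways to fill the rest, and there are C(5,j) ways to pick which j.
By inclusion–exclusion, the number of valid placements is Σ_{j=0}^{5} (−1)^j C(5,j)·(8−j)!.
Computing: 40320 − 25200 + 7200 − 1200 + 120 − 6 = 21234.

21234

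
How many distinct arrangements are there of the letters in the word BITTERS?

2520

Letter multiplicities in BITTERS: B×1, E×1, I×1, R×1, S×1, T×2.
Dividing 7! = 5040 by 2! = 2 for the repeated letters gives 2520.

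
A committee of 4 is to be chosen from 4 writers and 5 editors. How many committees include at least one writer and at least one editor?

Total 4-person selections from all 9: C(9,4) = 126.
Subtract selections that omit an entire group: no writers → C(5,4) = 5; no editors → C(4,4) = 1.
Both groups omitted at once is impossible, so 126 − 6 = 120.

120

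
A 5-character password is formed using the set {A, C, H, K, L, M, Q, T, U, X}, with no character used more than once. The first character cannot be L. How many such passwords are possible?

The first character has 10−1 = 9 choices (anything except L).
The remaining 4 characters are filled from the other 9 symbols without repetition: 9 × 8 × 7 × 6 = 3024.
Total: 9 × 3024 = 27216.

27216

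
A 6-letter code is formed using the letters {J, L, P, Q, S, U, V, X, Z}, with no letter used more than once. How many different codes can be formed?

60480

This is a permutation of 6 out of 9: P(9,6) = 9!/3!.
9 × 8 × 7 × 6 × 5 × 4 = 60480.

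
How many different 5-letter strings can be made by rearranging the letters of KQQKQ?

10

Letter multiplicities in KQQKQ: K×2, Q×3.
Dividing 5! = 120 by 3!·2! = 12 for the repeated letters gives 10.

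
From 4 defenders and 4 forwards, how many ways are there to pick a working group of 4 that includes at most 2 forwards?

Split by how many forwards are chosen (0 through 2).
Sum: C(4,0)·C(4,4) + C(4,1)·C(4,3) + C(4,2)·C(4,2) = 1 + 16 + 36 = 53.

53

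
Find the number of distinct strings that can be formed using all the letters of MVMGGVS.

Letter multiplicities in MVMGGVS: G×2, M×2, S×1, V×2.
So there are 7! / (2!·2!·2!) = 630 distinguishable arrangements.

630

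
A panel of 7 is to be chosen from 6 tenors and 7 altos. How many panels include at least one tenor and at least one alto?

1715

Unrestricted: C(13,7) = 1716 ways to pick any 7 of the 13.
Selections missing a whole group: no tenors → C(7,7) = 1; no altos → C(6,7) = 0.
Both groups omitted at once is impossible, so 1716 − 1 = 1715.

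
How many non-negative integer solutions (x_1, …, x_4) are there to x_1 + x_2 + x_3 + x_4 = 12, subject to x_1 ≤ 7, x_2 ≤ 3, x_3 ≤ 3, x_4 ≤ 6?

Ignoring the caps, the number of non-negative solutions to x_1+…+x_4 = 12 is C(15,3) = 455.
Subtract solutions that violate a single cap (substitute x_i' = x_i − (cap_i+1)): x_1 ≥ 8 gives C(7,3) = 35; x_2 ≥ 4 gives C(11,3) = 165; x_3 ≥ 4 gives C(11,3) = 165; x_4 ≥ 7 gives C(8,3) = 56. Together 421.
Add back pairs where two caps are both exceeded: 1 + 1 + 0 + 35 + 4 + 4 = 45.
By inclusion–exclusion the count is 455 − 421 + 45 = 79.

79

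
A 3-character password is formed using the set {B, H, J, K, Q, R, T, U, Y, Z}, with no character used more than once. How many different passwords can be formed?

720

Choose and order 3 of the 10 symbols: the first character has 10 options, the next 9, then 8.
That product is 10 × 9 × 8 = 720.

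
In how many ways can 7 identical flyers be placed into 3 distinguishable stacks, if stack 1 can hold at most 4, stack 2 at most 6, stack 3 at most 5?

Ignoring the caps, the number of non-negative solutions to x_1+…+x_3 = 7 is C(9,2) = 36.
Subtract solutions that violate a single cap (substitute x_i' = x_i − (cap_i+1)): x_1 ≥ 5 gives C(4,2) = 6; x_2 ≥ 7 gives C(2,2) = 1; x_3 ≥ 6 gives C(3,2) = 3. Together 10.
No two caps can be exceeded simultaneously, so the pair terms are all 0.
By inclusion–exclusion the count is 36 − 10 + 0 = 26.

26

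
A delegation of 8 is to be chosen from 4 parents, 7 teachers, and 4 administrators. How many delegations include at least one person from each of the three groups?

With no constraint there are C(15,8) = 6435 possible selections.
Selections missing a whole group: no parents → C(11,8) = 165; no teachers → C(8,8) = 1; no administrators → C(11,8) = 165.
Add back selections omitting two groups (i.e. drawn from a single group): C(4,8) + C(7,8) + C(4,8) = 0.
By inclusion–exclusion: 6435 − 331 + 0 = 6104.

6104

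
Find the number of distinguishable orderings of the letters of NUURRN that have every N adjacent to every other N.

30

Treat the 2 copies of N as a single block. The multiset to arrange is then {NN, R, R, U, U}, 5 items in all.
That gives (5)!/(2!·2!) = 30 arrangements.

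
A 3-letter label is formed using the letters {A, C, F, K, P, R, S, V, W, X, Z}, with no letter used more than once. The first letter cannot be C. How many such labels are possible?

The first letter has 11−1 = 10 choices (anything except C).
The remaining 2 letters are filled from the other 10 symbols without repetition: 10 × 9 = 90.
Total: 10 × 90 = 900.

900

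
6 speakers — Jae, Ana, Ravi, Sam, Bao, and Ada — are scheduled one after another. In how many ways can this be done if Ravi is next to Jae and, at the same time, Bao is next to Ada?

96

Treat {Ravi,Jae} as one block (2 orders) and {Bao,Ada} as another (2 orders).
That leaves 4 units to arrange: 2 × 2 × 4! = 4 × 24 = 96.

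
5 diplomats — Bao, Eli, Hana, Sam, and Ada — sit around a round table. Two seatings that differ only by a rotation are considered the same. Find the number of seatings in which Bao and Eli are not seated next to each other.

12

Without the restriction there are (4)! = 24 seatings.
Seatings with Bao beside Eli: treat them as a block with 2 internal orders, giving 2 × (3)! = 12.
Subtracting, 24 − 12 = 12.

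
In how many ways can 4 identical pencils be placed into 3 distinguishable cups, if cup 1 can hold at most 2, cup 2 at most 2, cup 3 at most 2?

Without the upper bounds there are C(6,2) = 15 ways to split 4 among 3 cups.
Subtract solutions that violate a single cap (substitute x_i' = x_i − (cap_i+1)): x_1 ≥ 3 gives C(3,2) = 3; x_2 ≥ 3 gives C(3,2) = 3; x_3 ≥ 3 gives C(3,2) = 3. Together 9.
No two caps can be exceeded simultaneously, so the pair terms are all 0.
By inclusion–exclusion the count is 15 − 9 + 0 = 6.

6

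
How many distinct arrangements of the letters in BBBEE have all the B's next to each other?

3

Treat the 3 copies of B as a single block. The multiset to arrange is then {BBB, E, E}, 3 items in all.
That gives (3)!/(2!) = 3 arrangements.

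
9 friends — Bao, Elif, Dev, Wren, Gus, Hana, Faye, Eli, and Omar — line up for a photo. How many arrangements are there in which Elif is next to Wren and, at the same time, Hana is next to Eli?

20160

Treat {Elif,Wren} as one block (2 orders) and {Hana,Eli} as another (2 orders).
That leaves 7 units to arrange: 2 × 2 × 7! = 4 × 5040 = 20160.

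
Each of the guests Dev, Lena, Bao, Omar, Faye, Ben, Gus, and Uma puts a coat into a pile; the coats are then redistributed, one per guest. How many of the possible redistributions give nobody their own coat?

This is the derangement count D_8: permutations of 8 items with no fixed point.
By inclusion–exclusion this is Σ_{j=0}^{8} (−1)^j C(8,j)·(8−j)!.
Computing: 40320 − 40320 + 20160 − 6720 + 1680 − 336 + 56 − 8 + 1 = 14833.

14833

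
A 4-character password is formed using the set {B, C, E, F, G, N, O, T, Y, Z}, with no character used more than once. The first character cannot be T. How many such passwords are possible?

4536

The first character has 10−1 = 9 choices (anything except T).
The remaining 3 characters are filled from the other 9 symbols without repetition: 9 × 8 × 7 = 504.
Total: 9 × 504 = 4536.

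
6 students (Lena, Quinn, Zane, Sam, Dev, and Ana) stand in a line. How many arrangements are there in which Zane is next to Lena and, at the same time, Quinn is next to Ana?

Treat {Zane,Lena} as one block (2 orders) and {Quinn,Ana} as another (2 orders).
That leaves 4 units to arrange: 2 × 2 × 4! = 4 × 24 = 96.

96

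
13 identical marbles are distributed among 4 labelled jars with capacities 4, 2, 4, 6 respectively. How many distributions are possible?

19

By stars and bars, unrestricted non-negative solutions to x_1+…+x_4 = 13 number C(13+3,3) = 560.
Subtract solutions that violate a single cap (substitute x_i' = x_i − (cap_i+1)): x_1 ≥ 5 gives C(11,3) = 165; x_2 ≥ 3 gives C(13,3) = 286; x_3 ≥ 5 gives C(11,3) = 165; x_4 ≥ 7 gives C(9,3) = 84. Together 700.
Add back pairs where two caps are both exceeded: 56 + 20 + 4 + 56 + 20 + 4 = 160.
Subtract triples: 1 + 0 + 0 + 0 = 1.
By inclusion–exclusion the count is 560 − 700 + 160 − 1 = 19.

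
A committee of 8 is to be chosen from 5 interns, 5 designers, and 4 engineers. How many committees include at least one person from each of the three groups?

2940

Unrestricted: C(14,8) = 3003 ways to pick any 8 of the 14.
Selections missing a whole group: no interns → C(9,8) = 9; no designers → C(9,8) = 9; no engineers → C(10,8) = 45.
Add back selections omitting two groups (i.e. drawn from a single group): C(5,8) + C(5,8) + C(4,8) = 0.
By inclusion–exclusion: 3003 − 63 + 0 = 2940.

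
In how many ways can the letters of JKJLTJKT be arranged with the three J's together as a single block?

180

Treat the 3 copies of J as a single block. The multiset to arrange is then {JJJ, K, K, L, T, T}, 6 items in all.
That gives (6)!/(2!·2!) = 180 arrangements.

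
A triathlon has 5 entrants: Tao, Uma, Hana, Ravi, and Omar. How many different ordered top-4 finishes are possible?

120

This is an ordered selection of 4 from 5: P(5,4).
That gives 5 × 4 × 3 × 2 = 120.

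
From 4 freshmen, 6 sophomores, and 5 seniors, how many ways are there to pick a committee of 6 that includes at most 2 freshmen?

Split by how many freshmen are chosen (0 through 2).
Sum: C(4,0)·C(11,6) + C(4,1)·C(11,5) + C(4,2)·C(11,4) = 462 + 1848 + 1980 = 4290.

4290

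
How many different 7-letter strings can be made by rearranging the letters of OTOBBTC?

OTOBBTC has 7 letters with B appearing twice, O appearing twice, and T appearing twice.
The number of distinct arrangements is 7!/(2!·2!·2!) = 5040/8 = 630.

630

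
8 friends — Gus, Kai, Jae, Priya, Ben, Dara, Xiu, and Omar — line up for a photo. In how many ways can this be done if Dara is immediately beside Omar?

Treat {Dara, Omar} as a single unit. There are 7 units to order, and the pair itself can be ordered 2 ways.
So the count is 2·(7)! = 10080.

10080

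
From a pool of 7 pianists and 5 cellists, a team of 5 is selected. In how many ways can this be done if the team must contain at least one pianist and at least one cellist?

770

Unrestricted: C(12,5) = 792 ways to pick any 5 of the 12.
Selections missing a whole group: no pianists → C(5,5) = 1; no cellists → C(7,5) = 21.
Both groups omitted at once is impossible, so 792 − 22 = 770.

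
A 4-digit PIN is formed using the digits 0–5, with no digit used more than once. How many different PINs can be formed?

360

Choose and order 4 of the 6 symbols: the first digit has 6 options, the next 5, then 4, 3.
That product is 6 × 5 × 4 × 3 = 360.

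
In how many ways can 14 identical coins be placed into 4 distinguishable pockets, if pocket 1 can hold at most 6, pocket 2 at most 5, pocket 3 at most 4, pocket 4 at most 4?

54

Without the upper bounds there are C(17,3) = 680 ways to split 14 among 4 pockets.
Subtract solutions that violate a single cap (substitute x_i' = x_i − (cap_i+1)): x_1 ≥ 7 gives C(10,3) = 120; x_2 ≥ 6 gives C(11,3) = 165; x_3 ≥ 5 gives C(12,3) = 220; x_4 ≥ 5 gives C(12,3) = 220. Together 725.
Add back pairs where two caps are both exceeded: 4 + 10 + 10 + 20 + 20 + 35 = 99.
By inclusion–exclusion the count is 680 − 725 + 99 = 54.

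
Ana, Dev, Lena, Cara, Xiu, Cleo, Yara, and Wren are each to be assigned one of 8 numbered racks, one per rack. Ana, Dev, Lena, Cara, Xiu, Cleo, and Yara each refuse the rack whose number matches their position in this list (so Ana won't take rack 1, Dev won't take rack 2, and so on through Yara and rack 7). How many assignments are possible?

16687

Let Aᵢ (for 1 ≤ i ≤ 7) be the placements that put person i in their forbidden rack. Any j of these fix j positions, leaving (8−j)! ways to fill the rest, and there are C(7,j) ways to pick which j.
By inclusion–exclusion, the number of valid placements is Σ_{j=0}^{7} (−1)^j C(7,j)·(8−j)!.
Computing: 40320 − 35280 + 15120 − 4200 + 840 − 126 + 14 − 1 = 16687.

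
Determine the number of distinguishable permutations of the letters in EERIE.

20

The 5 letters of EERIE have repeats: E appearing 3 times.
So there are 5! / (3!) = 20 distinguishable arrangements.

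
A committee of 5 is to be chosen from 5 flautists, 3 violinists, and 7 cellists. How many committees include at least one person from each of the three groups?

1925

With no constraint there are C(15,5) = 3003 possible selections.
Subtract selections that omit an entire group: no flautists → C(10,5) = 252; no violinists → C(12,5) = 792; no cellists → C(8,5) = 56.
Add back selections omitting two groups (i.e. drawn from a single group): C(5,5) + C(3,5) + C(7,5) = 22.
By inclusion–exclusion: 3003 − 1100 + 22 = 1925.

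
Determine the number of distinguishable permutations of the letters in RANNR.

RANNR has 5 letters with N appearing twice and R appearing twice.
So there are 5! / (2!·2!) = 30 distinguishable arrangements.

30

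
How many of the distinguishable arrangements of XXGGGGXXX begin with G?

With the first slot taken by G, it remains to arrange the other 8 letters (XXGGGXXX).
Those 8 letters have G appearing 3 times and X appearing 5 times, giving (8)!/(5!·3!) = 56.

56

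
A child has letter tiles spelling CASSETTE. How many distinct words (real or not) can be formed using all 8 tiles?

The 8 letters of CASSETTE have repeats: E appearing twice, S appearing twice, and T appearing twice.
So there are 8! / (2!·2!·2!) = 5040 distinguishable arrangements.

5040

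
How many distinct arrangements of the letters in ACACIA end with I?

10

Fix I in the last position and arrange the remaining 5 letters.
Those 5 letters have A appearing 3 times and C appearing twice, giving (5)!/(3!·2!) = 10.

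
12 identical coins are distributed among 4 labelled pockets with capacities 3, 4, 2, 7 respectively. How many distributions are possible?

Without the upper bounds there are C(15,3) = 455 ways to split 12 among 4 pockets.
Subtract solutions that violate a single cap (substitute x_i' = x_i − (cap_i+1)): x_1 ≥ 4 gives C(11,3) = 165; x_2 ≥ 5 gives C(10,3) = 120; x_3 ≥ 3 gives C(12,3) = 220; x_4 ≥ 8 gives C(7,3) = 35. Together 540.
Add back pairs where two caps are both exceeded: 20 + 56 + 1 + 35 + 0 + 4 = 116.
Subtract triples: 1 + 0 + 0 + 0 = 1.
By inclusion–exclusion the count is 455 − 540 + 116 − 1 = 30.

30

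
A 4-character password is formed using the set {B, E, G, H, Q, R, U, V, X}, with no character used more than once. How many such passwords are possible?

3024

This is a permutation of 4 out of 9: P(9,4) = 9!/5!.
That product is 9 × 8 × 7 × 6 = 3024.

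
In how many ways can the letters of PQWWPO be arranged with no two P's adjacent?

120

There are 6!/(2!·2!) = 180 arrangements of PQWWPO in total.
If the two P's are adjacent, glue them into one block, leaving 5 items to arrange: (5)!/(2!) = 60 ways.
Subtracting, 180 − 60 = 120 arrangements keep the P's apart.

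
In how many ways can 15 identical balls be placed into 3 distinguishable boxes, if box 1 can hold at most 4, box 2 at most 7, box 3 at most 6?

6

By stars and bars, unrestricted non-negative solutions to x_1+…+x_3 = 15 number C(15+2,2) = 136.
Subtract solutions that violate a single cap (substitute x_i' = x_i − (cap_i+1)): x_1 ≥ 5 gives C(12,2) = 66; x_2 ≥ 8 gives C(9,2) = 36; x_3 ≥ 7 gives C(10,2) = 45. Together 147.
Add back pairs where two caps are both exceeded: 6 + 10 + 1 = 17.
By inclusion–exclusion the count is 136 − 147 + 17 = 6.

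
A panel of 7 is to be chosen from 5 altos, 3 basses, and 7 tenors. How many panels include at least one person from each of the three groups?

With no constraint there are C(15,7) = 6435 possible selections.
Selections missing a whole group: no altos → C(10,7) = 120; no basses → C(12,7) = 792; no tenors → C(8,7) = 8.
Add back selections omitting two groups (i.e. drawn from a single group): C(5,7) + C(3,7) + C(7,7) = 1.
By inclusion–exclusion: 6435 − 920 + 1 = 5516.

5516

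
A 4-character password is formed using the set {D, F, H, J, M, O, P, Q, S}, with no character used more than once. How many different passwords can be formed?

With no repetition, fill the 4 characters in order: 9 choices, then 8, down to 6.
9 × 8 × 7 × 6 = 3024.

3024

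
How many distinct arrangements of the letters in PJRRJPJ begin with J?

With the first slot taken by J, it remains to arrange the other 6 letters (PRRJPJ).
Those 6 letters have J appearing twice, P appearing twice, and R appearing twice, giving (6)!/(2!·2!·2!) = 90.

90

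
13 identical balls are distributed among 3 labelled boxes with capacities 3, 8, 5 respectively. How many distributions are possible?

Ignoring the caps, the number of non-negative solutions to x_1+…+x_3 = 13 is C(15,2) = 105.
Subtract solutions that violate a single cap (substitute x_i' = x_i − (cap_i+1)): x_1 ≥ 4 gives C(11,2) = 55; x_2 ≥ 9 gives C(6,2) = 15; x_3 ≥ 6 gives C(9,2) = 36. Together 106.
Add back pairs where two caps are both exceeded: 1 + 10 + 0 = 11.
By inclusion–exclusion the count is 105 − 106 + 11 = 10.

10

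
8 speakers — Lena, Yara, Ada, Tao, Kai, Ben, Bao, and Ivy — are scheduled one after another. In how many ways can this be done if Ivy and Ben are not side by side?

There are 8! = 40320 arrangements in all. If Ivy and Ben are adjacent, merging them into one block gives 2·(7)! = 10080 arrangements.
Complementary counting: 40320 − 10080 = 30240.

30240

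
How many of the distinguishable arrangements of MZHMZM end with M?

With the last slot taken by M, it remains to arrange the other 5 letters (ZHMZM).
Those 5 letters have M appearing twice and Z appearing twice, giving (5)!/(2!·2!) = 30.

30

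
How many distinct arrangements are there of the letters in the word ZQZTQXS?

The 7 letters of ZQZTQXS have repeats: Q appearing twice and Z appearing twice.
The number of distinct arrangements is 7!/(2!·2!) = 5040/4 = 1260.

1260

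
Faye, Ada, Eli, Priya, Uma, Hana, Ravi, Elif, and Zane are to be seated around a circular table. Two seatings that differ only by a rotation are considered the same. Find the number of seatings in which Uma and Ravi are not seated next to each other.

30240

Without the restriction there are (8)! = 40320 seatings.
Those with Uma next to Ravi: fuse the pair into one unit and seat 8 units around a circle — 2·(7)! = 10080.
Subtracting, 40320 − 10080 = 30240.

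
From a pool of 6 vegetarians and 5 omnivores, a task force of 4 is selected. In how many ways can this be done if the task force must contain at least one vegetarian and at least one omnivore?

With no constraint there are C(11,4) = 330 possible selections.
Selections missing a whole group: no vegetarians → C(5,4) = 5; no omnivores → C(6,4) = 15.
Both groups omitted at once is impossible, so 330 − 20 = 310.

310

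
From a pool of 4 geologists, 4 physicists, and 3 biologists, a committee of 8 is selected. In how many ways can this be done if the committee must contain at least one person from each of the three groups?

With no constraint there are C(11,8) = 165 possible selections.
Selections missing a whole group: no geologists → C(7,8) = 0; no physicists → C(7,8) = 0; no biologists → C(8,8) = 1.
Add back selections omitting two groups (i.e. drawn from a single group): C(4,8) + C(4,8) + C(3,8) = 0.
By inclusion–exclusion: 165 − 1 + 0 = 164.

164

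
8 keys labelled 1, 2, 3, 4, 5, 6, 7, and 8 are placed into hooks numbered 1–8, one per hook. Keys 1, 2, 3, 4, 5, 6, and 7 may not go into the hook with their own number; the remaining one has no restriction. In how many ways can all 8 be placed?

Let Aᵢ (for 1 ≤ i ≤ 7) be the placements that put key i in its forbidden hook. Any j of these fix j positions, leaving (8−j)! ways to fill the rest, and there are C(7,j) ways to pick which j.
By inclusion–exclusion, the number of valid placements is Σ_{j=0}^{7} (−1)^j C(7,j)·(8−j)!.
Computing: 40320 − 35280 + 15120 − 4200 + 840 − 126 + 14 − 1 = 16687.

16687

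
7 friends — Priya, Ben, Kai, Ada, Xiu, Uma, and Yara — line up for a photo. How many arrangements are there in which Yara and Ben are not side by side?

3600

Of the 7! = 5040 arrangements, those with Yara and Ben adjacent number 2 × 6! = 1440 (treat the pair as a block with 2 internal orders).
Complementary counting: 5040 − 1440 = 3600.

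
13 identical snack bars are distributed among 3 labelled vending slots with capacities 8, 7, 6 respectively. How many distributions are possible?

Ignoring the caps, the number of non-negative solutions to x_1+…+x_3 = 13 is C(15,2) = 105.
Subtract solutions that violate a single cap (substitute x_i' = x_i − (cap_i+1)): x_1 ≥ 9 gives C(6,2) = 15; x_2 ≥ 8 gives C(7,2) = 21; x_3 ≥ 7 gives C(8,2) = 28. Together 64.
No two caps can be exceeded simultaneously, so the pair terms are all 0.
By inclusion–exclusion the count is 105 − 64 + 0 = 41.

41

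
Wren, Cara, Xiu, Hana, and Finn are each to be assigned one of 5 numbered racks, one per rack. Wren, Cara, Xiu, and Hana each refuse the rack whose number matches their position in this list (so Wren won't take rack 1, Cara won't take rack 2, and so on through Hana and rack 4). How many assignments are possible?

53

Let Aᵢ (for 1 ≤ i ≤ 4) be the placements that put person i in their forbidden rack. Any j of these fix j positions, leaving (5−j)! ways to fill the rest, and there are C(4,j) ways to pick which j.
By inclusion–exclusion, the number of valid placements is Σ_{j=0}^{4} (−1)^j C(4,j)·(5−j)!.
Computing: 120 − 96 + 36 − 8 + 1 = 53.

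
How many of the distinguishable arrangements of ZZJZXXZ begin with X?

With the first slot taken by X, it remains to arrange the other 6 letters (ZZJZXZ).
Those 6 letters have Z appearing 4 times, giving (6)!/(4!) = 30.

30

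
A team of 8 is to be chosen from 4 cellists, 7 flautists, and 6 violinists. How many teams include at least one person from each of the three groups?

Unrestricted: C(17,8) = 24310 ways to pick any 8 of the 17.
Selections missing a whole group: no cellists → C(13,8) = 1287; no flautists → C(10,8) = 45; no violinists → C(11,8) = 165.
Add back selections omitting two groups (i.e. drawn from a single group): C(4,8) + C(7,8) + C(6,8) = 0.
By inclusion–exclusion: 24310 − 1497 + 0 = 22813.

22813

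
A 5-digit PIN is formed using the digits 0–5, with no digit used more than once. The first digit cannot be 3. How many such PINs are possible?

600

The first digit has 6−1 = 5 choices (anything except 3).
The remaining 4 digits are filled from the other 5 symbols without repetition: 5 × 4 × 3 × 2 = 120.
Total: 5 × 120 = 600.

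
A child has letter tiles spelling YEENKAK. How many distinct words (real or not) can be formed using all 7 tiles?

1260

YEENKAK has 7 letters with E appearing twice and K appearing twice.
So there are 7! / (2!·2!) = 1260 distinguishable arrangements.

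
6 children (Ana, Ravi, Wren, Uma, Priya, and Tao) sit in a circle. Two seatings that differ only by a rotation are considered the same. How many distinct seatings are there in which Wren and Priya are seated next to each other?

Treat {Wren, Priya} as one unit (2 internal orders) and seat the resulting 5 units around the table: (4)! circular arrangements.
So 2 × (4)! = 2 × 24 = 48.

48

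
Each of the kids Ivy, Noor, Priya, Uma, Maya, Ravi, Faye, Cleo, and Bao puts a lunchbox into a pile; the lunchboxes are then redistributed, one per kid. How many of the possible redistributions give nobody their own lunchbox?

This is the derangement count D_9: permutations of 9 items with no fixed point.
By inclusion–exclusion this is Σ_{j=0}^{9} (−1)^j C(9,j)·(9−j)!.
Computing: 362880 − 362880 + 181440 − 60480 + 15120 − 3024 + 504 − 72 + 9 − 1 = 133496.

133496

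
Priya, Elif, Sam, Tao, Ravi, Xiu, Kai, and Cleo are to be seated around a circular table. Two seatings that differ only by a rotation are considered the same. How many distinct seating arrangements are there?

Seat Priya anywhere (absorbing the rotational symmetry), then permute the other 7: (7)! = 5040.

5040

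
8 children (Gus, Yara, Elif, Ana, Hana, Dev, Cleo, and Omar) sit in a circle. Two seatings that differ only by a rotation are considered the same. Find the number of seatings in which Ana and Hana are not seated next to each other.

3600

All circular seatings of 8 people number (7)! = 5040.
Those with Ana next to Hana: fuse the pair into one unit and seat 7 units around a circle — 2·(6)! = 1440.
Subtracting, 5040 − 1440 = 3600.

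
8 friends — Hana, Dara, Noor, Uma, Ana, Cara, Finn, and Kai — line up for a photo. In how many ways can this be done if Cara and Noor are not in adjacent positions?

There are 8! = 40320 arrangements in all. If Cara and Noor are adjacent, merging them into one block gives 2·(7)! = 10080 arrangements.
So 40320 − 10080 = 30240 arrangements keep them apart.

30240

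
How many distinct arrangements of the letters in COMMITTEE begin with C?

Fix C in the first position and arrange the remaining 8 letters.
Those 8 letters have E appearing twice, M appearing twice, and T appearing twice, giving (8)!/(2!·2!·2!) = 5040.

5040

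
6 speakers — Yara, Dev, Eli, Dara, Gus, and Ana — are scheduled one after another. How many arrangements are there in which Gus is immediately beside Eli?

Place the 4 others and the Gus-Eli pair as 5 objects in a line; the pair has 2 internal arrangements.
That gives 2 × 5! = 2 × 120 = 240.

240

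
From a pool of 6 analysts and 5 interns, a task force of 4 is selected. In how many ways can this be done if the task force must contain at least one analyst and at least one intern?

310

Total 4-person selections from all 11: C(11,4) = 330.
Subtract selections that omit an entire group: no analysts → C(5,4) = 5; no interns → C(6,4) = 15.
Both groups omitted at once is impossible, so 330 − 20 = 310.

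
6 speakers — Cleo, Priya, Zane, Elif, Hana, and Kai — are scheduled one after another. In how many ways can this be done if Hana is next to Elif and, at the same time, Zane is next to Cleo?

96

Treat {Hana,Elif} as one block (2 orders) and {Zane,Cleo} as another (2 orders).
That leaves 4 units to arrange: 2 × 2 × 4! = 4 × 24 = 96.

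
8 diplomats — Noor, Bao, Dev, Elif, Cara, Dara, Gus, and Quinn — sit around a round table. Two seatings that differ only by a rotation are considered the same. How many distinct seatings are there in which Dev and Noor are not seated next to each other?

3600

All circular seatings of 8 people number (7)! = 5040.
Seatings with Dev beside Noor: treat them as a block with 2 internal orders, giving 2 × (6)! = 1440.
Subtracting, 5040 − 1440 = 3600.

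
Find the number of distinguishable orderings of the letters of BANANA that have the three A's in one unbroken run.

12

Treat the 3 copies of A as a single block. The multiset to arrange is then {AAA, B, N, N}, 4 items in all.
That gives (4)!/(2!) = 12 arrangements.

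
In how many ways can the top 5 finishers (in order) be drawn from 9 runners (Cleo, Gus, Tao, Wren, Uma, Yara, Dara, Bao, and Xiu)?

15120

This is an ordered selection of 5 from 9: P(9,5).
That gives 9 × 8 × 7 × 6 × 5 = 15120.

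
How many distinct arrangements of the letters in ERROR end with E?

4

Fix E in the last position and arrange the remaining 4 letters.
Those 4 letters have R appearing 3 times, giving (4)!/(3!) = 4.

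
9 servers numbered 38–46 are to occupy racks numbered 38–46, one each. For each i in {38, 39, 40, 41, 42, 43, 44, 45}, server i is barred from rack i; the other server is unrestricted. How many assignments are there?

148329

Let Aᵢ (for 38 ≤ i ≤ 45) be the placements that put server i in its forbidden rack. Any j of these fix j positions, leaving (9−j)! ways to fill the rest, and there are C(8,j) ways to pick which j.
By inclusion–exclusion, the number of valid placements is Σ_{j=0}^{8} (−1)^j C(8,j)·(9−j)!.
Computing: 362880 − 322560 + 141120 − 40320 + 8400 − 1344 + 168 − 16 + 1 = 148329.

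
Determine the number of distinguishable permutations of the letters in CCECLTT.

CCECLTT has 7 letters with C appearing 3 times and T appearing twice.
Dividing 7! = 5040 by 3!·2! = 12 for the repeated letters gives 420.

420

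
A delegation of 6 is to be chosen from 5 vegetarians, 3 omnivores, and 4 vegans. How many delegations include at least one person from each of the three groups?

Unrestricted: C(12,6) = 924 ways to pick any 6 of the 12.
Subtract selections that omit an entire group: no vegetarians → C(7,6) = 7; no omnivores → C(9,6) = 84; no vegans → C(8,6) = 28.
Add back selections omitting two groups (i.e. drawn from a single group): C(5,6) + C(3,6) + C(4,6) = 0.
By inclusion–exclusion: 924 − 119 + 0 = 805.

805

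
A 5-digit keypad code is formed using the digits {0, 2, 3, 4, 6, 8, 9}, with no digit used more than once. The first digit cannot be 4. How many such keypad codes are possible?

The first digit has 7−1 = 6 choices (anything except 4).
The remaining 4 digits are filled from the other 6 symbols without repetition: 6 × 5 × 4 × 3 = 360.
Total: 6 × 360 = 2160.

2160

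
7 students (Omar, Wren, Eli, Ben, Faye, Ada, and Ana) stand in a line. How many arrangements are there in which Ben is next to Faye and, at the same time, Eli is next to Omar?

480

Treat {Ben,Faye} as one block (2 orders) and {Eli,Omar} as another (2 orders).
That leaves 5 units to arrange: 2 × 2 × 5! = 4 × 120 = 480.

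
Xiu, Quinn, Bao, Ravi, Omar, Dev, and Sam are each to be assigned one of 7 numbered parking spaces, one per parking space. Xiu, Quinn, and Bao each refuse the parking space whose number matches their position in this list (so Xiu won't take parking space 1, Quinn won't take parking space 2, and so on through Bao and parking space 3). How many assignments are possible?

Let Aᵢ (for i ∈ {1, 2, 3}) be the placements that put person i in their forbidden parking space. Any j of these fix j positions, leaving (7−j)! ways to fill the rest, and there are C(3,j) ways to pick which j.
By inclusion–exclusion, the number of valid placements is Σ_{j=0}^{3} (−1)^j C(3,j)·(7−j)!.
Computing: 5040 − 2160 + 360 − 24 = 3216.

3216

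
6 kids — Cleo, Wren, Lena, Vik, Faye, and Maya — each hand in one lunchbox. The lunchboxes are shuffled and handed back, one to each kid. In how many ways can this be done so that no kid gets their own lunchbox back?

265

Let Aᵢ be the assignments in which kid i gets their own lunchbox. We want the size of the complement of A₁∪…∪A_6.
By inclusion–exclusion this is Σ_{j=0}^{6} (−1)^j C(6,j)·(6−j)!.
Computing: 720 − 720 + 360 − 120 + 30 − 6 + 1 = 265.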